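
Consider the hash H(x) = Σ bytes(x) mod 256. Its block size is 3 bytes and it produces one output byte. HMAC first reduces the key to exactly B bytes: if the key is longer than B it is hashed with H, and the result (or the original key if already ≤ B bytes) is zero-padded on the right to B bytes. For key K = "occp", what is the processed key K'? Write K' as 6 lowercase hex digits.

a50000

|K| = 4 > B = 3, so first hash the key.
H(K): sum = 111+99+99+112 = 421; mod 256 = 165 → a5.
Zero-pad H(K) = a5 to 3 bytes: K' = a5 00 00.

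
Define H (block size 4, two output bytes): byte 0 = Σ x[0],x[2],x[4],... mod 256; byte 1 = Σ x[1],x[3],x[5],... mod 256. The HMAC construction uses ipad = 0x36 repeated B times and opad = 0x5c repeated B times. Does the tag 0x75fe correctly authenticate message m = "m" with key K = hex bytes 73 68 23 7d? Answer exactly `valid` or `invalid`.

Key hex bytes 73 68 23 7d is exactly B = 4 bytes: K' = 73 68 23 7d.
K' ⊕ ipad = 45 5e 15 4b; K' ⊕ opad = 2f 34 7f 21.
Inner hash: even-index sum = 199 mod 256 = 199; odd-index sum = 169 mod 256 = 169 → c7 a9.
Outer hash (recomputed tag): even-index sum = 373 mod 256 = 117; odd-index sum = 254 mod 256 = 254 → 75 fe.
Recomputed tag = 75fe; claimed = 75fe → match.

valid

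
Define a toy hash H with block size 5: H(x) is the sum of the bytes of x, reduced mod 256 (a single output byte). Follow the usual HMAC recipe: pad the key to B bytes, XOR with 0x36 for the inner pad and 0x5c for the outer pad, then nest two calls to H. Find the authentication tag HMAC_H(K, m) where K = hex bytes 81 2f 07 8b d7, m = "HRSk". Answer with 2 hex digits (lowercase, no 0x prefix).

04

Key hex bytes 81 2f 07 8b d7 is exactly B = 5 bytes: K' = 81 2f 07 8b d7.
K' ⊕ ipad = b7 19 31 bd e1.  K' ⊕ opad = dd 73 5b d7 8b.
Inner input = (K'⊕ipad) ∥ m = b7 19 31 bd e1 ∥ 48 52 53 6b.
Inner hash: sum = 183+25+49+189+225+72+82+83+107 = 1015; mod 256 = 247 → f7.
Outer input = (K'⊕opad) ∥ inner = dd 73 5b d7 8b ∥ f7.
Outer hash (tag): sum = 221+115+91+215+139+247 = 1028; mod 256 = 4 → 04.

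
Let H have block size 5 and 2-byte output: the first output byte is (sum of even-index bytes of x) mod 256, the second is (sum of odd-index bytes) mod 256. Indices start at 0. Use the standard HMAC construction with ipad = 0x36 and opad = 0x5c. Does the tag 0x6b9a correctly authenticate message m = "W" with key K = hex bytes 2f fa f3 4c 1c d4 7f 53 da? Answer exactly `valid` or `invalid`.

valid

Key hex bytes 2f fa f3 4c 1c d4 7f 53 da is 9 bytes > B = 5, so hash it first: H(key) = 97 6d, then zero-pad to 5 bytes: K' = 97 6d 00 00 00.
K' ⊕ ipad = a1 5b 36 36 36; K' ⊕ opad = cb 31 5c 5c 5c.
Inner hash: even-index sum = 269 mod 256 = 13; odd-index sum = 232 mod 256 = 232 → 0d e8.
Outer hash (recomputed tag): even-index sum = 619 mod 256 = 107; odd-index sum = 154 mod 256 = 154 → 6b 9a.
Recomputed tag = 6b9a; claimed = 6b9a → match.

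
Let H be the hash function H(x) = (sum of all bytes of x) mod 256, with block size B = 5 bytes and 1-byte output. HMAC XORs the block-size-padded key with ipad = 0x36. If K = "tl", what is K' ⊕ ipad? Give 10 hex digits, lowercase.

Key "tl" = 74 6c is 2 bytes ≤ B = 5; zero-pad to 5 bytes: K' = 74 6c 00 00 00.
XOR each byte with 0x36: 74⊕36=42, 6c⊕36=5a, 00⊕36=36, 00⊕36=36, 00⊕36=36.

425a363636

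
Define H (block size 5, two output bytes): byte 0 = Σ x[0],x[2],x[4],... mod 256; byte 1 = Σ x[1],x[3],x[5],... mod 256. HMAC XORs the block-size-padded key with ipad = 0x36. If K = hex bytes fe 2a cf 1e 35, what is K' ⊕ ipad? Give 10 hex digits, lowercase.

c81cf92803

Key hex bytes fe 2a cf 1e 35 is exactly B = 5 bytes: K' = fe 2a cf 1e 35.
XOR each byte with 0x36: fe⊕36=c8, 2a⊕36=1c, cf⊕36=f9, 1e⊕36=28, 35⊕36=03.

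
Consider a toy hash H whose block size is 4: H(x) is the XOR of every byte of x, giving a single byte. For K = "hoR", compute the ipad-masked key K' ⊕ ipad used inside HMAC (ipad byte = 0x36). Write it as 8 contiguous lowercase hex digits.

5e596436

Key "hoR" = 68 6f 52 is 3 bytes ≤ B = 4; zero-pad to 4 bytes: K' = 68 6f 52 00.
XOR each byte with 0x36: 68⊕36=5e, 6f⊕36=59, 52⊕36=64, 00⊕36=36.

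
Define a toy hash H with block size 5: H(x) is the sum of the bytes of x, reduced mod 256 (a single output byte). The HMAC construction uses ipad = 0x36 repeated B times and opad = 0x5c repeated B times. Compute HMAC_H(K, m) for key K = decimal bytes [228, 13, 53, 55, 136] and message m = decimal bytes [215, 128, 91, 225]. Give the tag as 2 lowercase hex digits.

13

Key decimal bytes [228, 13, 53, 55, 136] = e4 0d 35 37 88 is exactly B = 5 bytes: K' = e4 0d 35 37 88.
K' ⊕ ipad = d2 3b 03 01 be.  K' ⊕ opad = b8 51 69 6b d4.
Inner input = (K'⊕ipad) ∥ m = d2 3b 03 01 be ∥ d7 80 5b e1.
Inner hash: sum = 210+59+3+1+190+215+128+91+225 = 1122; mod 256 = 98 → 62.
Outer input = (K'⊕opad) ∥ inner = b8 51 69 6b d4 ∥ 62.
Outer hash (tag): sum = 184+81+105+107+212+98 = 787; mod 256 = 19 → 13.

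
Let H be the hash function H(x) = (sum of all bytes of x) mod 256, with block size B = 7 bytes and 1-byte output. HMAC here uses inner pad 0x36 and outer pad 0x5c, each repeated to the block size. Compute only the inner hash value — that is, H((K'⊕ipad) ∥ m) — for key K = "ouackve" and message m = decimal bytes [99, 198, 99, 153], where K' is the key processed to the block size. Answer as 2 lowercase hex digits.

Key "ouackve" = 6f 75 61 63 6b 76 65 is exactly B = 7 bytes: K' = 6f 75 61 63 6b 76 65.
K' ⊕ ipad = 59 43 57 55 5d 40 53.
Inner input = 59 43 57 55 5d 40 53 ∥ 63 c6 63 99.
Inner hash: sum = 89+67+87+85+93+64+83+99+198+99+153 = 1117; mod 256 = 93 → 5d.

5d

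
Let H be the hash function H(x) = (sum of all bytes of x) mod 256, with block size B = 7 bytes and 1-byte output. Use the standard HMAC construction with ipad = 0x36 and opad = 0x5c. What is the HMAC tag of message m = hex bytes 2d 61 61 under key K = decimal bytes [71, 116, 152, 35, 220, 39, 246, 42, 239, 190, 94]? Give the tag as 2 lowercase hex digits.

e5

Key decimal bytes [71, 116, 152, 35, 220, 39, 246, 42, 239, 190, 94] = 47 74 98 23 dc 27 f6 2a ef be 5e is 11 bytes > B = 7, so hash it first: H(key) = a4, then zero-pad to 7 bytes: K' = a4 00 00 00 00 00 00.
K' ⊕ ipad = 92 36 36 36 36 36 36.  K' ⊕ opad = f8 5c 5c 5c 5c 5c 5c.
Inner input = (K'⊕ipad) ∥ m = 92 36 36 36 36 36 36 ∥ 2d 61 61.
Inner hash: sum = 146+54+54+54+54+54+54+45+97+97 = 709; mod 256 = 197 → c5.
Outer input = (K'⊕opad) ∥ inner = f8 5c 5c 5c 5c 5c 5c ∥ c5.
Outer hash (tag): sum = 248+92+92+92+92+92+92+197 = 997; mod 256 = 229 → e5.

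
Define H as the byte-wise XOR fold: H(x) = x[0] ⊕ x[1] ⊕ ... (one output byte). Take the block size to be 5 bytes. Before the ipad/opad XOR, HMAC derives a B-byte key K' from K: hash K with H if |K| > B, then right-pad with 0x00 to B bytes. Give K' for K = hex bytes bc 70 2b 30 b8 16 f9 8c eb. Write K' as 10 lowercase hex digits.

|K| = 9 > B = 5, so first hash the key.
H(K): XOR bc⊕70⊕2b⊕30⊕b8⊕16⊕f9⊕8c⊕eb = e7.
Zero-pad H(K) = e7 to 5 bytes: K' = e7 00 00 00 00.

e700000000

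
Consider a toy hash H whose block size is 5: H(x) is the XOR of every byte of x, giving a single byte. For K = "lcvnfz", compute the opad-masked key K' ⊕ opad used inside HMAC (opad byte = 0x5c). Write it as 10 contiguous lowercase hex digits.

575c5c5c5c

Key "lcvnfz" = 6c 63 76 6e 66 7a is 6 bytes > B = 5, so hash it first: H(key) = 0b, then zero-pad to 5 bytes: K' = 0b 00 00 00 00.
XOR each byte with 0x5c: 0b⊕5c=57, 00⊕5c=5c, 00⊕5c=5c, 00⊕5c=5c, 00⊕5c=5c.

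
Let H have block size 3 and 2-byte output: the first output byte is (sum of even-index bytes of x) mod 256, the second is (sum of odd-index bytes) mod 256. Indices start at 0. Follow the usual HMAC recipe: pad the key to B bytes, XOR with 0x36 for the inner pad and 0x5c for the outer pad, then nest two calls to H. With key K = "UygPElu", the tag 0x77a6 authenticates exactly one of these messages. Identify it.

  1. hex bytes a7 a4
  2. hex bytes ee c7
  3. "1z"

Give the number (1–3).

Key "UygPElu" = 55 79 67 50 45 6c 75 is 7 bytes > B = 3, so hash it first: H(key) = 76 35, then zero-pad to 3 bytes: K' = 76 35 00.
K' ⊕ ipad = 40 03 36; K' ⊕ opad = 2a 69 5c.
m1: inner = H(40 03 36 a7 a4) = 1a aa; tag = H(2a 69 5c 1a aa) = 3083
m2: inner = H(40 03 36 ee c7) = 3d f1; tag = H(2a 69 5c 3d f1) = 77a6 ← matches
m3: inner = H(40 03 36 31 7a) = f0 34; tag = H(2a 69 5c f0 34) = ba59

2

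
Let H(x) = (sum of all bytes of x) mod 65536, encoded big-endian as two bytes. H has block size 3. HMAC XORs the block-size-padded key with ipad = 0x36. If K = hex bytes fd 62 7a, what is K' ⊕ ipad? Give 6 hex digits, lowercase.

cb544c

Key hex bytes fd 62 7a is exactly B = 3 bytes: K' = fd 62 7a.
XOR each byte with 0x36: fd⊕36=cb, 62⊕36=54, 7a⊕36=4c.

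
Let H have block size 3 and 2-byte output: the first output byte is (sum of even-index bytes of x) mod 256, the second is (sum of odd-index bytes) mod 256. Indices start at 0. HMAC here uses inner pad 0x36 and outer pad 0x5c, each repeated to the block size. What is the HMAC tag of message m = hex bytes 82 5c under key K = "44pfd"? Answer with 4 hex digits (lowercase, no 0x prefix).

de96

Key "44pfd" = 34 34 70 66 64 is 5 bytes > B = 3, so hash it first: H(key) = 08 9a, then zero-pad to 3 bytes: K' = 08 9a 00.
K' ⊕ ipad = 3e ac 36.  K' ⊕ opad = 54 c6 5c.
Inner input = (K'⊕ipad) ∥ m = 3e ac 36 ∥ 82 5c.
Inner hash: even-index sum = 208 mod 256 = 208; odd-index sum = 302 mod 256 = 46 → d0 2e.
Outer input = (K'⊕opad) ∥ inner = 54 c6 5c ∥ d0 2e.
Outer hash (tag): even-index sum = 222 mod 256 = 222; odd-index sum = 406 mod 256 = 150 → de 96.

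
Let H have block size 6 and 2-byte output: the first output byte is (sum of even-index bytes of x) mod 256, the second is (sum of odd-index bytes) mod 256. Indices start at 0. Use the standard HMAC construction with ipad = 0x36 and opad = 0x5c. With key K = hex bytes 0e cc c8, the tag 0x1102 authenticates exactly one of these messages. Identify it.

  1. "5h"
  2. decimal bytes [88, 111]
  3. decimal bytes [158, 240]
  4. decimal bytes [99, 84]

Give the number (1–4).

Key hex bytes 0e cc c8 is 3 bytes ≤ B = 6; zero-pad to 6 bytes: K' = 0e cc c8 00 00 00.
K' ⊕ ipad = 38 fa fe 36 36 36; K' ⊕ opad = 52 90 94 5c 5c 5c.
m1: inner = H(38 fa fe 36 36 36 35 68) = a1 ce; tag = H(52 90 94 5c 5c 5c a1 ce) = e316
m2: inner = H(38 fa fe 36 36 36 58 6f) = c4 d5; tag = H(52 90 94 5c 5c 5c c4 d5) = 061d
m3: inner = H(38 fa fe 36 36 36 9e f0) = 0a 56; tag = H(52 90 94 5c 5c 5c 0a 56) = 4c9e
m4: inner = H(38 fa fe 36 36 36 63 54) = cf ba; tag = H(52 90 94 5c 5c 5c cf ba) = 1102 ← matches

4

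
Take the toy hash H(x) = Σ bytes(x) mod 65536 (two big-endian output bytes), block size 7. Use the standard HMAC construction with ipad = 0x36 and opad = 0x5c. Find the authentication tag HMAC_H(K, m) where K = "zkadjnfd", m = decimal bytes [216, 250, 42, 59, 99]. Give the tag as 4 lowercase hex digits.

0296

Key "zkadjnfd" = 7a 6b 61 64 6a 6e 66 64 is 8 bytes > B = 7, so hash it first: H(key) = 03 4c, then zero-pad to 7 bytes: K' = 03 4c 00 00 00 00 00.
K' ⊕ ipad = 35 7a 36 36 36 36 36.  K' ⊕ opad = 5f 10 5c 5c 5c 5c 5c.
Inner input = (K'⊕ipad) ∥ m = 35 7a 36 36 36 36 36 ∥ d8 fa 2a 3b 63.
Inner hash: sum = 53+122+54+54+54+54+54+216+250+42+59+99 = 1111 → 04 57.
Outer input = (K'⊕opad) ∥ inner = 5f 10 5c 5c 5c 5c 5c ∥ 04 57.
Outer hash (tag): sum = 95+16+92+92+92+92+92+4+87 = 662 → 02 96.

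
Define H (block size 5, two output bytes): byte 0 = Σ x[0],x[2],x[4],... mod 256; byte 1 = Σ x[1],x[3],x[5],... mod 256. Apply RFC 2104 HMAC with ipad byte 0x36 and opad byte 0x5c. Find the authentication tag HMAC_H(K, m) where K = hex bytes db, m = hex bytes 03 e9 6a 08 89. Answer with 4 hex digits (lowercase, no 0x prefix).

a102

Key hex bytes db is 1 byte ≤ B = 5; zero-pad to 5 bytes: K' = db 00 00 00 00.
K' ⊕ ipad = ed 36 36 36 36.  K' ⊕ opad = 87 5c 5c 5c 5c.
Inner input = (K'⊕ipad) ∥ m = ed 36 36 36 36 ∥ 03 e9 6a 08 89.
Inner hash: even-index sum = 586 mod 256 = 74; odd-index sum = 354 mod 256 = 98 → 4a 62.
Outer input = (K'⊕opad) ∥ inner = 87 5c 5c 5c 5c ∥ 4a 62.
Outer hash (tag): even-index sum = 417 mod 256 = 161; odd-index sum = 258 mod 256 = 2 → a1 02.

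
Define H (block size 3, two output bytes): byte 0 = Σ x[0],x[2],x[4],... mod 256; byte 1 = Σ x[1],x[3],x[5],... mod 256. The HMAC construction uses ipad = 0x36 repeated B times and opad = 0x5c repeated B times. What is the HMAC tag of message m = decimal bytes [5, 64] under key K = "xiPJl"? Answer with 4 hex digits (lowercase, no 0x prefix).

4e67

Key "xiPJl" = 78 69 50 4a 6c is 5 bytes > B = 3, so hash it first: H(key) = 34 b3, then zero-pad to 3 bytes: K' = 34 b3 00.
K' ⊕ ipad = 02 85 36.  K' ⊕ opad = 68 ef 5c.
Inner input = (K'⊕ipad) ∥ m = 02 85 36 ∥ 05 40.
Inner hash: even-index sum = 120 mod 256 = 120; odd-index sum = 138 mod 256 = 138 → 78 8a.
Outer input = (K'⊕opad) ∥ inner = 68 ef 5c ∥ 78 8a.
Outer hash (tag): even-index sum = 334 mod 256 = 78; odd-index sum = 359 mod 256 = 103 → 4e 67.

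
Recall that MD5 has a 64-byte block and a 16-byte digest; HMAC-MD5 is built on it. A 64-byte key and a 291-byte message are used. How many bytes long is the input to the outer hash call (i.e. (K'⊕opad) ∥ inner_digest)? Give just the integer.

Key is 64 ≤ 64 bytes, zero-padded: |K'| = 64.
Outer input = (K'⊕opad) ∥ H(inner) → 64 + 16 = 80 bytes.

80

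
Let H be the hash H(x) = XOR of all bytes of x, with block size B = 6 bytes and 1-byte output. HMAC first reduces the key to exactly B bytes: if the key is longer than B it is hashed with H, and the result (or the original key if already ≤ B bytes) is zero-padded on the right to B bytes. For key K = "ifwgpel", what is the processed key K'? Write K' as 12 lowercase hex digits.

660000000000

|K| = 7 > B = 6, so first hash the key.
H(K): XOR 69⊕66⊕77⊕67⊕70⊕65⊕6c = 66.
Zero-pad H(K) = 66 to 6 bytes: K' = 66 00 00 00 00 00.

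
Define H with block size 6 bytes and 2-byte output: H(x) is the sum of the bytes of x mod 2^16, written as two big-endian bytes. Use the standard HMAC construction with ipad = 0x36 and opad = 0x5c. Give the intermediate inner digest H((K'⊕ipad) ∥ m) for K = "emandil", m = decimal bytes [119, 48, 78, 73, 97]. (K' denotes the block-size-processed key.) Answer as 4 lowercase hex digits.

0397

Key "emandil" = 65 6d 61 6e 64 69 6c is 7 bytes > B = 6, so hash it first: H(key) = 02 da, then zero-pad to 6 bytes: K' = 02 da 00 00 00 00.
K' ⊕ ipad = 34 ec 36 36 36 36.
Inner input = 34 ec 36 36 36 36 ∥ 77 30 4e 49 61.
Inner hash: sum = 52+236+54+54+54+54+119+48+78+73+97 = 919 → 03 97.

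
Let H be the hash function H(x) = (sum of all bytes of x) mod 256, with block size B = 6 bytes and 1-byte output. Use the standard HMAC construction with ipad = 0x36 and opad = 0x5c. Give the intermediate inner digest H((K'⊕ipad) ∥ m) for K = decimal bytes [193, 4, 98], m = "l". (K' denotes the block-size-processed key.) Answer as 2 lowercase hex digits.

Key decimal bytes [193, 4, 98] = c1 04 62 is 3 bytes ≤ B = 6; zero-pad to 6 bytes: K' = c1 04 62 00 00 00.
K' ⊕ ipad = f7 32 54 36 36 36.
Inner input = f7 32 54 36 36 36 ∥ 6c.
Inner hash: sum = 247+50+84+54+54+54+108 = 651; mod 256 = 139 → 8b.

8b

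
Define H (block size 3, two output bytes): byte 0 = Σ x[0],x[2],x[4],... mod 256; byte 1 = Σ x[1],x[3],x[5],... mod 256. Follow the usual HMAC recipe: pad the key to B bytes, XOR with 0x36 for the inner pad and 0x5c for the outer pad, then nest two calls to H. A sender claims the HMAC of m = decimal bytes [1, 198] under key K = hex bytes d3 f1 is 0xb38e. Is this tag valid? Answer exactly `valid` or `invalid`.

valid

Key hex bytes d3 f1 is 2 bytes ≤ B = 3; zero-pad to 3 bytes: K' = d3 f1 00.
K' ⊕ ipad = e5 c7 36; K' ⊕ opad = 8f ad 5c.
Inner hash: even-index sum = 481 mod 256 = 225; odd-index sum = 200 mod 256 = 200 → e1 c8.
Outer hash (recomputed tag): even-index sum = 435 mod 256 = 179; odd-index sum = 398 mod 256 = 142 → b3 8e.
Recomputed tag = b38e; claimed = b38e → match.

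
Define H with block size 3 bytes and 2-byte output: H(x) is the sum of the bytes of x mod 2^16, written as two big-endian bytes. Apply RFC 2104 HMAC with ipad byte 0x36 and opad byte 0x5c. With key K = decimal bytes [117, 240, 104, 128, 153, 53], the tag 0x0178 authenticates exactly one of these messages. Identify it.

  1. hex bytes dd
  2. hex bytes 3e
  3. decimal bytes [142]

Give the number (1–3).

Key decimal bytes [117, 240, 104, 128, 153, 53] = 75 f0 68 80 99 35 is 6 bytes > B = 3, so hash it first: H(key) = 03 1b, then zero-pad to 3 bytes: K' = 03 1b 00.
K' ⊕ ipad = 35 2d 36; K' ⊕ opad = 5f 47 5c.
m1: inner = H(35 2d 36 dd) = 01 75; tag = H(5f 47 5c 01 75) = 0178 ← matches
m2: inner = H(35 2d 36 3e) = 00 d6; tag = H(5f 47 5c 00 d6) = 01d8
m3: inner = H(35 2d 36 8e) = 01 26; tag = H(5f 47 5c 01 26) = 0129

1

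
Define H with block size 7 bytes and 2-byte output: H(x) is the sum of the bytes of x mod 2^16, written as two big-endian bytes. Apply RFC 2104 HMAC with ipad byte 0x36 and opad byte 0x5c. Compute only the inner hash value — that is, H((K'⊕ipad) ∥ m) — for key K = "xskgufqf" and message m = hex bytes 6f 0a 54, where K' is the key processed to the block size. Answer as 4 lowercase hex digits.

0269

Key "xskgufqf" = 78 73 6b 67 75 66 71 66 is 8 bytes > B = 7, so hash it first: H(key) = 03 6f, then zero-pad to 7 bytes: K' = 03 6f 00 00 00 00 00.
K' ⊕ ipad = 35 59 36 36 36 36 36.
Inner input = 35 59 36 36 36 36 36 ∥ 6f 0a 54.
Inner hash: sum = 53+89+54+54+54+54+54+111+10+84 = 617 → 02 69.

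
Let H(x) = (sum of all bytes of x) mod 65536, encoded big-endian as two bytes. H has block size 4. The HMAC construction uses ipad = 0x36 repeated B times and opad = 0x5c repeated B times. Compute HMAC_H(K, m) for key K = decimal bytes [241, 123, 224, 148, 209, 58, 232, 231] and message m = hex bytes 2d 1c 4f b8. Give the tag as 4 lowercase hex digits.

Key decimal bytes [241, 123, 224, 148, 209, 58, 232, 231] = f1 7b e0 94 d1 3a e8 e7 is 8 bytes > B = 4, so hash it first: H(key) = 05 ba, then zero-pad to 4 bytes: K' = 05 ba 00 00.
K' ⊕ ipad = 33 8c 36 36.  K' ⊕ opad = 59 e6 5c 5c.
Inner input = (K'⊕ipad) ∥ m = 33 8c 36 36 ∥ 2d 1c 4f b8.
Inner hash: sum = 51+140+54+54+45+28+79+184 = 635 → 02 7b.
Outer input = (K'⊕opad) ∥ inner = 59 e6 5c 5c ∥ 02 7b.
Outer hash (tag): sum = 89+230+92+92+2+123 = 628 → 02 74.

0274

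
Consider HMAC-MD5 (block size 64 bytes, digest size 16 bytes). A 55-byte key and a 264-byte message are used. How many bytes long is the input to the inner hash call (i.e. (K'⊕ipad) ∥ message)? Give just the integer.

Key is 55 ≤ 64 bytes, zero-padded: |K'| = 64.
Inner input = (K'⊕ipad) ∥ m → 64 + 264 = 328 bytes.

328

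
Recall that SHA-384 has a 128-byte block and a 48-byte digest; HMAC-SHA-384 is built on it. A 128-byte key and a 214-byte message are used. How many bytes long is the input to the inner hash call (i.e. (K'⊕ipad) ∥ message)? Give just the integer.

Key is 128 ≤ 128 bytes, zero-padded: |K'| = 128.
Inner input = (K'⊕ipad) ∥ m → 128 + 214 = 342 bytes.

342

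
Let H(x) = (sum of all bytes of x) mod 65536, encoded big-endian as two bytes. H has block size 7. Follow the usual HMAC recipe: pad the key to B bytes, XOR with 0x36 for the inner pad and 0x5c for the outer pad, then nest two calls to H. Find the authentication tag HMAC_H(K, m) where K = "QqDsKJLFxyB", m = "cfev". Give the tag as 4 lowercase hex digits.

0389

Key "QqDsKJLFxyB" = 51 71 44 73 4b 4a 4c 46 78 79 42 is 11 bytes > B = 7, so hash it first: H(key) = 03 d3, then zero-pad to 7 bytes: K' = 03 d3 00 00 00 00 00.
K' ⊕ ipad = 35 e5 36 36 36 36 36.  K' ⊕ opad = 5f 8f 5c 5c 5c 5c 5c.
Inner input = (K'⊕ipad) ∥ m = 35 e5 36 36 36 36 36 ∥ 63 66 65 76.
Inner hash: sum = 53+229+54+54+54+54+54+99+102+101+118 = 972 → 03 cc.
Outer input = (K'⊕opad) ∥ inner = 5f 8f 5c 5c 5c 5c 5c ∥ 03 cc.
Outer hash (tag): sum = 95+143+92+92+92+92+92+3+204 = 905 → 03 89.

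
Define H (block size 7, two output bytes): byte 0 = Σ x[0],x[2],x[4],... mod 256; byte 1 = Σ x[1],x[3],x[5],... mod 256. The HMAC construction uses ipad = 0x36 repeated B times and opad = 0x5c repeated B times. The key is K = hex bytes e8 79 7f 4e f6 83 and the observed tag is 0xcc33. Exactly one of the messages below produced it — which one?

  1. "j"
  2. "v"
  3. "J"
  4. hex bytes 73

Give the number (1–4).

Key hex bytes e8 79 7f 4e f6 83 is 6 bytes ≤ B = 7; zero-pad to 7 bytes: K' = e8 79 7f 4e f6 83 00.
K' ⊕ ipad = de 4f 49 78 c0 b5 36; K' ⊕ opad = b4 25 23 12 aa df 5c.
m1: inner = H(de 4f 49 78 c0 b5 36 6a) = 1d e6; tag = H(b4 25 23 12 aa df 5c 1d e6) = c333
m2: inner = H(de 4f 49 78 c0 b5 36 76) = 1d f2; tag = H(b4 25 23 12 aa df 5c 1d f2) = cf33
m3: inner = H(de 4f 49 78 c0 b5 36 4a) = 1d c6; tag = H(b4 25 23 12 aa df 5c 1d c6) = a333
m4: inner = H(de 4f 49 78 c0 b5 36 73) = 1d ef; tag = H(b4 25 23 12 aa df 5c 1d ef) = cc33 ← matches

4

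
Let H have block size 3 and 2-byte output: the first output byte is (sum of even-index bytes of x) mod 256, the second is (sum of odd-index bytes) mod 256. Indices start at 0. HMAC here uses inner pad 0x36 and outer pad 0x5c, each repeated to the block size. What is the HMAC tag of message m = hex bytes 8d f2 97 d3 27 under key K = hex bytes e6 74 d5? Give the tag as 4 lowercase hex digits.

Key hex bytes e6 74 d5 is exactly B = 3 bytes: K' = e6 74 d5.
K' ⊕ ipad = d0 42 e3.  K' ⊕ opad = ba 28 89.
Inner input = (K'⊕ipad) ∥ m = d0 42 e3 ∥ 8d f2 97 d3 27.
Inner hash: even-index sum = 888 mod 256 = 120; odd-index sum = 397 mod 256 = 141 → 78 8d.
Outer input = (K'⊕opad) ∥ inner = ba 28 89 ∥ 78 8d.
Outer hash (tag): even-index sum = 464 mod 256 = 208; odd-index sum = 160 mod 256 = 160 → d0 a0.

d0a0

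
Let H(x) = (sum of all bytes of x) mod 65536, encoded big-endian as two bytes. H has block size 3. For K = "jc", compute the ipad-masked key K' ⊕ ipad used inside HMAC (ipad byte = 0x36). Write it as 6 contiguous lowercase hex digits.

Key "jc" = 6a 63 is 2 bytes ≤ B = 3; zero-pad to 3 bytes: K' = 6a 63 00.
XOR each byte with 0x36: 6a⊕36=5c, 63⊕36=55, 00⊕36=36.

5c5536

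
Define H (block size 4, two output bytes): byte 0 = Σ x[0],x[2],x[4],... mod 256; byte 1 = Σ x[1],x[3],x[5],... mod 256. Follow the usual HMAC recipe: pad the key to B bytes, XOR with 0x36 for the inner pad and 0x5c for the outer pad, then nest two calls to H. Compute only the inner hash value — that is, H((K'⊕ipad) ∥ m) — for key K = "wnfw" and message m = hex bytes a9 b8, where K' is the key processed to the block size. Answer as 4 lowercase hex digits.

Key "wnfw" = 77 6e 66 77 is exactly B = 4 bytes: K' = 77 6e 66 77.
K' ⊕ ipad = 41 58 50 41.
Inner input = 41 58 50 41 ∥ a9 b8.
Inner hash: even-index sum = 314 mod 256 = 58; odd-index sum = 337 mod 256 = 81 → 3a 51.

3a51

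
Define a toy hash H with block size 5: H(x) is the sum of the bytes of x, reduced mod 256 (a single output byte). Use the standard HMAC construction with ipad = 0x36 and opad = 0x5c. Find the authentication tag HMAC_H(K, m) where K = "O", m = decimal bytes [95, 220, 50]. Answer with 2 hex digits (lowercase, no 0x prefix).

Key "O" = 4f is 1 byte ≤ B = 5; zero-pad to 5 bytes: K' = 4f 00 00 00 00.
K' ⊕ ipad = 79 36 36 36 36.  K' ⊕ opad = 13 5c 5c 5c 5c.
Inner input = (K'⊕ipad) ∥ m = 79 36 36 36 36 ∥ 5f dc 32.
Inner hash: sum = 121+54+54+54+54+95+220+50 = 702; mod 256 = 190 → be.
Outer input = (K'⊕opad) ∥ inner = 13 5c 5c 5c 5c ∥ be.
Outer hash (tag): sum = 19+92+92+92+92+190 = 577; mod 256 = 65 → 41.

41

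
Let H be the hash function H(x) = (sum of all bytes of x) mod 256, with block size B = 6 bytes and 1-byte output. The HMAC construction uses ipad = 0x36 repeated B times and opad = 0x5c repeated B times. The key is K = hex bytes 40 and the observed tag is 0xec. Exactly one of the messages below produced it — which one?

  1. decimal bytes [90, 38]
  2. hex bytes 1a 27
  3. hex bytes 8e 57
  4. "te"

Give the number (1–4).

1

Key hex bytes 40 is 1 byte ≤ B = 6; zero-pad to 6 bytes: K' = 40 00 00 00 00 00.
K' ⊕ ipad = 76 36 36 36 36 36; K' ⊕ opad = 1c 5c 5c 5c 5c 5c.
m1: inner = H(76 36 36 36 36 36 5a 26) = 04; tag = H(1c 5c 5c 5c 5c 5c 04) = ec ← matches
m2: inner = H(76 36 36 36 36 36 1a 27) = c5; tag = H(1c 5c 5c 5c 5c 5c c5) = ad
m3: inner = H(76 36 36 36 36 36 8e 57) = 69; tag = H(1c 5c 5c 5c 5c 5c 69) = 51
m4: inner = H(76 36 36 36 36 36 74 65) = 5d; tag = H(1c 5c 5c 5c 5c 5c 5d) = 45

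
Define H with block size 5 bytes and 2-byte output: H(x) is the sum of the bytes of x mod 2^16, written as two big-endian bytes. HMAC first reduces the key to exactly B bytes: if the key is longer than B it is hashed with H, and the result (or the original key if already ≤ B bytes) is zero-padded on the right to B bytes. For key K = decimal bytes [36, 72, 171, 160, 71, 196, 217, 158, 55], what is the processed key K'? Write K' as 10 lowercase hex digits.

|K| = 9 > B = 5, so first hash the key.
H(K): sum = 36+72+171+160+71+196+217+158+55 = 1136 → 04 70.
Zero-pad H(K) = 04 70 to 5 bytes: K' = 04 70 00 00 00.

0470000000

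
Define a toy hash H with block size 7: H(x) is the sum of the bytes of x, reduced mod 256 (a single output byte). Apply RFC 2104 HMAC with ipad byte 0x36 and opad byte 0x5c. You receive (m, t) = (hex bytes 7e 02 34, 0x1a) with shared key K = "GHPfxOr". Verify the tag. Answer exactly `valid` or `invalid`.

Key "GHPfxOr" = 47 48 50 66 78 4f 72 is exactly B = 7 bytes: K' = 47 48 50 66 78 4f 72.
K' ⊕ ipad = 71 7e 66 50 4e 79 44; K' ⊕ opad = 1b 14 0c 3a 24 13 2e.
Inner hash: sum = 113+126+102+80+78+121+68+126+2+52 = 868; mod 256 = 100 → 64.
Outer hash (recomputed tag): sum = 27+20+12+58+36+19+46+100 = 318; mod 256 = 62 → 3e.
Recomputed tag = 3e; claimed = 1a → mismatch.

invalid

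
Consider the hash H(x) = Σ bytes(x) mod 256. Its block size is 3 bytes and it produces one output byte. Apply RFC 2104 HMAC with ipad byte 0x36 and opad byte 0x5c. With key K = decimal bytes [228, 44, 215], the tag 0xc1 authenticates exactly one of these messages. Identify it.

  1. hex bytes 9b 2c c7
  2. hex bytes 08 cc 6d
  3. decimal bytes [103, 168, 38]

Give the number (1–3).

2

Key decimal bytes [228, 44, 215] = e4 2c d7 is exactly B = 3 bytes: K' = e4 2c d7.
K' ⊕ ipad = d2 1a e1; K' ⊕ opad = b8 70 8b.
m1: inner = H(d2 1a e1 9b 2c c7) = 5b; tag = H(b8 70 8b 5b) = 0e
m2: inner = H(d2 1a e1 08 cc 6d) = 0e; tag = H(b8 70 8b 0e) = c1 ← matches
m3: inner = H(d2 1a e1 67 a8 26) = 02; tag = H(b8 70 8b 02) = b5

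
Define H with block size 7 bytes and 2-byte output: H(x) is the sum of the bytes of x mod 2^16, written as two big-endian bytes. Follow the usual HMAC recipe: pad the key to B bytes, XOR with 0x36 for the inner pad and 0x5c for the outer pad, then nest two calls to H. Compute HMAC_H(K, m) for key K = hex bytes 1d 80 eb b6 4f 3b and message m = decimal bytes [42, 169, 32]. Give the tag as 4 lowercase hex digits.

Key hex bytes 1d 80 eb b6 4f 3b is 6 bytes ≤ B = 7; zero-pad to 7 bytes: K' = 1d 80 eb b6 4f 3b 00.
K' ⊕ ipad = 2b b6 dd 80 79 0d 36.  K' ⊕ opad = 41 dc b7 ea 13 67 5c.
Inner input = (K'⊕ipad) ∥ m = 2b b6 dd 80 79 0d 36 ∥ 2a a9 20.
Inner hash: sum = 43+182+221+128+121+13+54+42+169+32 = 1005 → 03 ed.
Outer input = (K'⊕opad) ∥ inner = 41 dc b7 ea 13 67 5c ∥ 03 ed.
Outer hash (tag): sum = 65+220+183+234+19+103+92+3+237 = 1156 → 04 84.

0484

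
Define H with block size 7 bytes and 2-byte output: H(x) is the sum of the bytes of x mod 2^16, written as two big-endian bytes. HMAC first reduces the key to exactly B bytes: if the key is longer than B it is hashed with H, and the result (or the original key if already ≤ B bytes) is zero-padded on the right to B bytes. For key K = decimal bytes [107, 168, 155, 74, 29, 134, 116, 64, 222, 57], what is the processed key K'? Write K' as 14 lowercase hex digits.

04660000000000

|K| = 10 > B = 7, so first hash the key.
H(K): sum = 107+168+155+74+29+134+116+64+222+57 = 1126 → 04 66.
Zero-pad H(K) = 04 66 to 7 bytes: K' = 04 66 00 00 00 00 00.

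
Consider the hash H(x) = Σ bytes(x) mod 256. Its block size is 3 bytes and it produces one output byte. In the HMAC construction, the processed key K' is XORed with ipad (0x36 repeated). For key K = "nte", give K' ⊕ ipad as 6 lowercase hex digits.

584253

Key "nte" = 6e 74 65 is exactly B = 3 bytes: K' = 6e 74 65.
XOR each byte with 0x36: 6e⊕36=58, 74⊕36=42, 65⊕36=53.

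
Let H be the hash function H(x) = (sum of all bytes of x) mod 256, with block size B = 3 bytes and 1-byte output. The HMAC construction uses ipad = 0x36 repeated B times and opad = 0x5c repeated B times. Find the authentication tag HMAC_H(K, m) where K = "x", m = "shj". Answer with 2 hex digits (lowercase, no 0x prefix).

Key "x" = 78 is 1 byte ≤ B = 3; zero-pad to 3 bytes: K' = 78 00 00.
K' ⊕ ipad = 4e 36 36.  K' ⊕ opad = 24 5c 5c.
Inner input = (K'⊕ipad) ∥ m = 4e 36 36 ∥ 73 68 6a.
Inner hash: sum = 78+54+54+115+104+106 = 511; mod 256 = 255 → ff.
Outer input = (K'⊕opad) ∥ inner = 24 5c 5c ∥ ff.
Outer hash (tag): sum = 36+92+92+255 = 475; mod 256 = 219 → db.

db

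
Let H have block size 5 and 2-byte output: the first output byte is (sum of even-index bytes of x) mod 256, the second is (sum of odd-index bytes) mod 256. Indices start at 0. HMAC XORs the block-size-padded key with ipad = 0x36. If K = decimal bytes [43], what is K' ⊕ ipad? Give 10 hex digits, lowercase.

1d36363636

Key decimal bytes [43] = 2b is 1 byte ≤ B = 5; zero-pad to 5 bytes: K' = 2b 00 00 00 00.
XOR each byte with 0x36: 2b⊕36=1d, 00⊕36=36, 00⊕36=36, 00⊕36=36, 00⊕36=36.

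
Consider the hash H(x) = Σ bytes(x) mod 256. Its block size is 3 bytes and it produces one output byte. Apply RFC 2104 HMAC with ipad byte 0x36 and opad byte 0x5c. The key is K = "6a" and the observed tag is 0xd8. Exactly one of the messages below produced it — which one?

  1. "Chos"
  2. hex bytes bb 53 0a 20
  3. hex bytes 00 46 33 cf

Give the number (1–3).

3

Key "6a" = 36 61 is 2 bytes ≤ B = 3; zero-pad to 3 bytes: K' = 36 61 00.
K' ⊕ ipad = 00 57 36; K' ⊕ opad = 6a 3d 5c.
m1: inner = H(00 57 36 43 68 6f 73) = 1a; tag = H(6a 3d 5c 1a) = 1d
m2: inner = H(00 57 36 bb 53 0a 20) = c5; tag = H(6a 3d 5c c5) = c8
m3: inner = H(00 57 36 00 46 33 cf) = d5; tag = H(6a 3d 5c d5) = d8 ← matches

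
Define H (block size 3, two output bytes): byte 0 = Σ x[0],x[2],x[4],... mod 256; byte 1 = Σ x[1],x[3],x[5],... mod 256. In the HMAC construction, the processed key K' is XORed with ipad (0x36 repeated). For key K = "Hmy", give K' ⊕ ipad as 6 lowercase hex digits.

7e5b4f

Key "Hmy" = 48 6d 79 is exactly B = 3 bytes: K' = 48 6d 79.
XOR each byte with 0x36: 48⊕36=7e, 6d⊕36=5b, 79⊕36=4f.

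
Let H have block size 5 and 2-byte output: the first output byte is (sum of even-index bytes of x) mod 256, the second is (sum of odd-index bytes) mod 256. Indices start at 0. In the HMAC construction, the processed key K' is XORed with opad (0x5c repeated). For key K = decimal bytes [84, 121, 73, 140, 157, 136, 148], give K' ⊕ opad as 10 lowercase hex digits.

Key decimal bytes [84, 121, 73, 140, 157, 136, 148] = 54 79 49 8c 9d 88 94 is 7 bytes > B = 5, so hash it first: H(key) = ce 8d, then zero-pad to 5 bytes: K' = ce 8d 00 00 00.
XOR each byte with 0x5c: ce⊕5c=92, 8d⊕5c=d1, 00⊕5c=5c, 00⊕5c=5c, 00⊕5c=5c.

92d15c5c5c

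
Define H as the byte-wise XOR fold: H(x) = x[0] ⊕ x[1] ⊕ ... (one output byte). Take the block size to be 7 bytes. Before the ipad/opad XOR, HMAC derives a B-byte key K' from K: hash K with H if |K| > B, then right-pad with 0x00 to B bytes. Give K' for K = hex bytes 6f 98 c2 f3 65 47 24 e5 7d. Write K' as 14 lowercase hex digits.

|K| = 9 > B = 7, so first hash the key.
H(K): XOR 6f⊕98⊕c2⊕f3⊕65⊕47⊕24⊕e5⊕7d = 58.
Zero-pad H(K) = 58 to 7 bytes: K' = 58 00 00 00 00 00 00.

58000000000000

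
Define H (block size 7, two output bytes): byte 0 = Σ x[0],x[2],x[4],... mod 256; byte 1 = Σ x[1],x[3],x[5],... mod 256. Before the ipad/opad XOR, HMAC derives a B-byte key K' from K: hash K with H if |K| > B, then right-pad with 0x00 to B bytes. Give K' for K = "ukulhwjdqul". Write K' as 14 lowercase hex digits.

|K| = 11 > B = 7, so first hash the key.
H(K): even-index sum = 665 mod 256 = 153; odd-index sum = 551 mod 256 = 39 → 99 27.
Zero-pad H(K) = 99 27 to 7 bytes: K' = 99 27 00 00 00 00 00.

99270000000000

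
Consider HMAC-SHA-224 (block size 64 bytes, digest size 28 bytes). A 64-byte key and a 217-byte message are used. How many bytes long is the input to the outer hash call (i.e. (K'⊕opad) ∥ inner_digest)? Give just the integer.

Key is 64 ≤ 64 bytes, zero-padded: |K'| = 64.
Outer input = (K'⊕opad) ∥ H(inner) → 64 + 28 = 92 bytes.

92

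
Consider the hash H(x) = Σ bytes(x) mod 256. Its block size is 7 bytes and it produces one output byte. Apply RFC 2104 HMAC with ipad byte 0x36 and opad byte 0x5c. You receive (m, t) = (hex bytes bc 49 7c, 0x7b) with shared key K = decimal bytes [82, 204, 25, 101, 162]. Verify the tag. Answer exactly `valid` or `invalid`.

invalid

Key decimal bytes [82, 204, 25, 101, 162] = 52 cc 19 65 a2 is 5 bytes ≤ B = 7; zero-pad to 7 bytes: K' = 52 cc 19 65 a2 00 00.
K' ⊕ ipad = 64 fa 2f 53 94 36 36; K' ⊕ opad = 0e 90 45 39 fe 5c 5c.
Inner hash: sum = 100+250+47+83+148+54+54+188+73+124 = 1121; mod 256 = 97 → 61.
Outer hash (recomputed tag): sum = 14+144+69+57+254+92+92+97 = 819; mod 256 = 51 → 33.
Recomputed tag = 33; claimed = 7b → mismatch.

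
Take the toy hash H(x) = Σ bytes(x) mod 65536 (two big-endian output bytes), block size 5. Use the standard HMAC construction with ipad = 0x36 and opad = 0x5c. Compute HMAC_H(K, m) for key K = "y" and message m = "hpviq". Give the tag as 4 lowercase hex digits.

01e7

Key "y" = 79 is 1 byte ≤ B = 5; zero-pad to 5 bytes: K' = 79 00 00 00 00.
K' ⊕ ipad = 4f 36 36 36 36.  K' ⊕ opad = 25 5c 5c 5c 5c.
Inner input = (K'⊕ipad) ∥ m = 4f 36 36 36 36 ∥ 68 70 76 69 71.
Inner hash: sum = 79+54+54+54+54+104+112+118+105+113 = 847 → 03 4f.
Outer input = (K'⊕opad) ∥ inner = 25 5c 5c 5c 5c ∥ 03 4f.
Outer hash (tag): sum = 37+92+92+92+92+3+79 = 487 → 01 e7.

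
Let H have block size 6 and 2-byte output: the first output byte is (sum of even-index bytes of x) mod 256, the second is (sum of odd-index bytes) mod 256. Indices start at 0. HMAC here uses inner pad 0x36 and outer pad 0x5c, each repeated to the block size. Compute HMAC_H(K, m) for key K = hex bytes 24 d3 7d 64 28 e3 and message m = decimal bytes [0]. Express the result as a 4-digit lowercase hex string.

8892

Key hex bytes 24 d3 7d 64 28 e3 is exactly B = 6 bytes: K' = 24 d3 7d 64 28 e3.
K' ⊕ ipad = 12 e5 4b 52 1e d5.  K' ⊕ opad = 78 8f 21 38 74 bf.
Inner input = (K'⊕ipad) ∥ m = 12 e5 4b 52 1e d5 ∥ 00.
Inner hash: even-index sum = 123 mod 256 = 123; odd-index sum = 524 mod 256 = 12 → 7b 0c.
Outer input = (K'⊕opad) ∥ inner = 78 8f 21 38 74 bf ∥ 7b 0c.
Outer hash (tag): even-index sum = 392 mod 256 = 136; odd-index sum = 402 mod 256 = 146 → 88 92.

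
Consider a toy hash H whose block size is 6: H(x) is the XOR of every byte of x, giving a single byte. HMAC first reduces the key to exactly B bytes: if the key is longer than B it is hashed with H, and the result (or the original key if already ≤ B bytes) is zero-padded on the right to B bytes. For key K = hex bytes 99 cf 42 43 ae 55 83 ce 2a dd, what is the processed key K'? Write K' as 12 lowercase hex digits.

|K| = 10 > B = 6, so first hash the key.
H(K): XOR 99⊕cf⊕42⊕43⊕ae⊕55⊕83⊕ce⊕2a⊕dd = 16.
Zero-pad H(K) = 16 to 6 bytes: K' = 16 00 00 00 00 00.

160000000000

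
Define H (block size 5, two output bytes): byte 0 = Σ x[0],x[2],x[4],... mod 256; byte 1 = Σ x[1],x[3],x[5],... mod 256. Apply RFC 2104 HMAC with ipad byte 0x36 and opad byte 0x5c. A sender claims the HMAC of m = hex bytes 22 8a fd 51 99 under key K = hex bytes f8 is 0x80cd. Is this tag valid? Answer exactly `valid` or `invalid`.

valid

Key hex bytes f8 is 1 byte ≤ B = 5; zero-pad to 5 bytes: K' = f8 00 00 00 00.
K' ⊕ ipad = ce 36 36 36 36; K' ⊕ opad = a4 5c 5c 5c 5c.
Inner hash: even-index sum = 533 mod 256 = 21; odd-index sum = 548 mod 256 = 36 → 15 24.
Outer hash (recomputed tag): even-index sum = 384 mod 256 = 128; odd-index sum = 205 mod 256 = 205 → 80 cd.
Recomputed tag = 80cd; claimed = 80cd → match.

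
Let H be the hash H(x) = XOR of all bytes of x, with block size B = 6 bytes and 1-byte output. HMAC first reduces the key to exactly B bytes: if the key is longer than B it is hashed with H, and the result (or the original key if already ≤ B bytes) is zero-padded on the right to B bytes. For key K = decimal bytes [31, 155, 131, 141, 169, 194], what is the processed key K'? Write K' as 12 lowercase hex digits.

1f9b838da9c2

Key decimal bytes [31, 155, 131, 141, 169, 194] = 1f 9b 83 8d a9 c2 is exactly B = 6 bytes: K' = 1f 9b 83 8d a9 c2.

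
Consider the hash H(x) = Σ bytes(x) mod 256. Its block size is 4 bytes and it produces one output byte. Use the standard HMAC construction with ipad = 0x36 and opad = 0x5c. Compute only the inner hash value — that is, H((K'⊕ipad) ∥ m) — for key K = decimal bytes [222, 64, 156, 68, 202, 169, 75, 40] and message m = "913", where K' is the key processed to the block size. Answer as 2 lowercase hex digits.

Key decimal bytes [222, 64, 156, 68, 202, 169, 75, 40] = de 40 9c 44 ca a9 4b 28 is 8 bytes > B = 4, so hash it first: H(key) = e4, then zero-pad to 4 bytes: K' = e4 00 00 00.
K' ⊕ ipad = d2 36 36 36.
Inner input = d2 36 36 36 ∥ 39 31 33.
Inner hash: sum = 210+54+54+54+57+49+51 = 529; mod 256 = 17 → 11.

11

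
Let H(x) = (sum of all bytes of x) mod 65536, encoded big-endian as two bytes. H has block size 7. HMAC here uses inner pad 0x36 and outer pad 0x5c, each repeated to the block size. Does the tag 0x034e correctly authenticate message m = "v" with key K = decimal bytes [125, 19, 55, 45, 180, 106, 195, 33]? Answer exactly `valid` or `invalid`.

Key decimal bytes [125, 19, 55, 45, 180, 106, 195, 33] = 7d 13 37 2d b4 6a c3 21 is 8 bytes > B = 7, so hash it first: H(key) = 02 f6, then zero-pad to 7 bytes: K' = 02 f6 00 00 00 00 00.
K' ⊕ ipad = 34 c0 36 36 36 36 36; K' ⊕ opad = 5e aa 5c 5c 5c 5c 5c.
Inner hash: sum = 52+192+54+54+54+54+54+118 = 632 → 02 78.
Outer hash (recomputed tag): sum = 94+170+92+92+92+92+92+2+120 = 846 → 03 4e.
Recomputed tag = 034e; claimed = 034e → match.

valid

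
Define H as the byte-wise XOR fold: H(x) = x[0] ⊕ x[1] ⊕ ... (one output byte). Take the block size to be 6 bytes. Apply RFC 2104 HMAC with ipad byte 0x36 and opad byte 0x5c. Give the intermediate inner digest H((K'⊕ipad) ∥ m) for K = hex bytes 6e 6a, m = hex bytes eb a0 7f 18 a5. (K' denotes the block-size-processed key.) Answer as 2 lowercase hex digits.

Key hex bytes 6e 6a is 2 bytes ≤ B = 6; zero-pad to 6 bytes: K' = 6e 6a 00 00 00 00.
K' ⊕ ipad = 58 5c 36 36 36 36.
Inner input = 58 5c 36 36 36 36 ∥ eb a0 7f 18 a5.
Inner hash: XOR 58⊕5c⊕36⊕36⊕36⊕36⊕eb⊕a0⊕7f⊕18⊕a5 = 8d.

8d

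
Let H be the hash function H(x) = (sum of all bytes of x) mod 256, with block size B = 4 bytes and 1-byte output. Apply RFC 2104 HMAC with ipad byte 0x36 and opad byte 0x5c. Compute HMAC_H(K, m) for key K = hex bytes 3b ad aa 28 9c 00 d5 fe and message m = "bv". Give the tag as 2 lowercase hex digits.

22

Key hex bytes 3b ad aa 28 9c 00 d5 fe is 8 bytes > B = 4, so hash it first: H(key) = 29, then zero-pad to 4 bytes: K' = 29 00 00 00.
K' ⊕ ipad = 1f 36 36 36.  K' ⊕ opad = 75 5c 5c 5c.
Inner input = (K'⊕ipad) ∥ m = 1f 36 36 36 ∥ 62 76.
Inner hash: sum = 31+54+54+54+98+118 = 409; mod 256 = 153 → 99.
Outer input = (K'⊕opad) ∥ inner = 75 5c 5c 5c ∥ 99.
Outer hash (tag): sum = 117+92+92+92+153 = 546; mod 256 = 34 → 22.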